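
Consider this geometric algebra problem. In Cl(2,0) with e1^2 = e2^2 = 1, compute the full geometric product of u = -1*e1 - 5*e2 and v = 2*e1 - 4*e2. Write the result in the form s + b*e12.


Expand: (-1*e1 - 5*e2)(2*e1 - 4*e2)
= (-1)*2*e1e1 + (-1)*(-4)*e1e2 + (-5)*2*e2e1 + (-5)*(-4)*e2e2
Using e1^2 = e2^2 = 1, e2e1 = -e1e2:
Scalar part s = (-1)*2 + (-5)*(-4) = -2 + 20 = 18
Bivector part b = (-1)*(-4) - (-5)*2 = 4 - (-10) = 14
uv = 18 + 14*e12


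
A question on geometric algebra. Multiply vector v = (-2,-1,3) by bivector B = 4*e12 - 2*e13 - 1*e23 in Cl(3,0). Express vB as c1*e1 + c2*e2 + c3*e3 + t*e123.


vB has grade-1 (vector) and grade-3 (trivector) parts: vB = (v _| B) + (v ^ B).
Vector part <vB>_1:
  e1: -v2*b12 - v3*b13 = -(-1)*(4) - (3)*(-2) = 10
  e2: v1*b12 - v3*b23 = (-2)*(4) - (3)*(-1) = -5
  e3: v1*b13 + v2*b23 = (-2)*(-2) + (-1)*(-1) = 5
Trivector part <vB>_3:
  e123: v1*b23 - v2*b13 + v3*b12 = (-2)*(-1) - (-1)*(-2) + (3)*(4) = 12
vB = 10*e1 - 5*e2 + 5*e3 + 12*e123


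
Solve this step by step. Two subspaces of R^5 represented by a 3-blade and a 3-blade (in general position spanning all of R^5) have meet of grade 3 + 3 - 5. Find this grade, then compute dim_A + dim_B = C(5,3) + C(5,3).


Meet grade = grade(A) + grade(B) - n
= 3 + 3 - 5 = 1
C(5,3) = 10
C(5,3) = 10
dim_A + dim_B = 10 + 10 = 20


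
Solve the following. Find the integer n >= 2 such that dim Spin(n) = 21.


dim Spin(n) = dim so(n) = n(n-1)/2.
Solve n(n-1)/2 = 21, i.e. n^2 - n - 42 = 0.
Discriminant = 1 + 8*21 = 169
n = (1 + sqrt(169))/2 = (1 + 13)/2 = 7


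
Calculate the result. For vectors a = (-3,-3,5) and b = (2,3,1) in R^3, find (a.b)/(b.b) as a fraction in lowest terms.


Projection coefficient = (a . b) / (b . b)
a . b = (-3)*2 + (-3)*3 + 5*1
= -6 + (-9) + 5 = -10
b . b = 2^2 + 3^2 + 1^2
= 4 + 9 + 1 = 14
Coefficient = -10/14
In lowest terms: -5/7


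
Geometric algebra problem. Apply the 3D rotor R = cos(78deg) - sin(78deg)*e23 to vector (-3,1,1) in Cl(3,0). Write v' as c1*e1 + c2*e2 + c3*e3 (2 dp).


Rotor R = cos(78deg) - sin(78deg)*e23
Rotation angle theta = 2 * 78 = 156 degrees in the e23 plane (e2 -> e3).
The component perpendicular to the plane (e1) is invariant: v'_1 = v1 = -3.00
cos(156deg) = -0.9135, sin(156deg) = 0.4067
v'_2 = v2*cos(theta) - v3*sin(theta) = 1*(-0.9135) - 1*0.4067 = -1.32
v'_3 = v2*sin(theta) + v3*cos(theta) = 1*0.4067 + 1*(-0.9135) = -0.51
v' = -3.00*e1 - 1.32*e2 - 0.51*e3


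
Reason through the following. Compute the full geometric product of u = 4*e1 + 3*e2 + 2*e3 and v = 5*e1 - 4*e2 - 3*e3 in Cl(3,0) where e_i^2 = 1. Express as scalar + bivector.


In Cl(3,0): e_i^2 = 1, e_ie_j = -e_je_i for i != j.
Scalar part = u . v = 4*5 + 3*(-4) + 2*(-3)
= 20 + (-12) + (-6) = 2
e12 coeff = 4*(-4) - 3*5 = -16 - 15 = -31
e13 coeff = 4*(-3) - 2*5 = -12 - 10 = -22
e23 coeff = 3*(-3) - 2*(-4) = -9 - (-8) = -1
uv = 2 - 31*e12 - 22*e13 - 1*e23


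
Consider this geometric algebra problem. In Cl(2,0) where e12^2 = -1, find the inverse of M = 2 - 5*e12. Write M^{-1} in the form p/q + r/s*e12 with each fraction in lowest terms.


M = 2 - 5*e12, where e12^2 = -1.
Since M commutes with its reverse ~M = a - b*e12, M * ~M = a^2 - b^2*e12^2 = a^2 + b^2.
So M^{-1} = ~M / (a^2 + b^2) = (a - b*e12)/(a^2 + b^2).
a^2 + b^2 = 4 + 25 = 29
Scalar part = 2/29 = 2/29
Bivector coeff = 5/29 = 5/29
M^{-1} = 2/29 + 5/29*e12


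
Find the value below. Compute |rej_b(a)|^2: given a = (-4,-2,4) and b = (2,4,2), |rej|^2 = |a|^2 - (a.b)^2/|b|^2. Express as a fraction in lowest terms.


|a|^2 = (-4)^2 + (-2)^2 + 4^2 = 36
|b|^2 = 2^2 + 4^2 + 2^2 = 24
a . b = (-4)*2 + (-2)*4 + 4*2 = -8
(a.b)^2 = (-8)^2 = 64
|rej|^2 = 36 - 64/24
= (864 - 64)/24
= 800/24
In lowest terms: 100/3


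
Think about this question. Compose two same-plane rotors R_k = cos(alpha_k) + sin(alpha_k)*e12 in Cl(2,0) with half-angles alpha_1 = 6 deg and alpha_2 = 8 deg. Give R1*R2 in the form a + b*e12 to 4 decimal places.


Same-plane rotors commute and their half-angles add:
R1*R2 = cos(a1 + a2) + sin(a1 + a2)*e12.
a1 + a2 = 6 + 8 = 14 deg
cos(14 deg) = 0.9703
sin(14 deg) = 0.2419
R1*R2 = 0.9703 + 0.2419*e12


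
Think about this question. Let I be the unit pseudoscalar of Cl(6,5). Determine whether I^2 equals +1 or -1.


The pseudoscalar I = e1...e_n (product of all n generators) of Cl(p,q) satisfies I^2 = (-1)^(q + n(n-1)/2).
p = 6, q = 5, n = p + q = 11
n(n-1)/2 = 11 * 10 / 2 = 55
Exponent = q + n(n-1)/2 = 5 + 55 = 60
I^2 = (-1)^60 = +1


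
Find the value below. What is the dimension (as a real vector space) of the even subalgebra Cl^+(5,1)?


Even subalgebra dimension = 2^(n-1)
n = 5 + 1 = 6
2^(6 - 1) = 2^5 = 32
Verification: sum of C(6,k) for even k = 1 + 15 + 15 + 1 = 32
Result = 32


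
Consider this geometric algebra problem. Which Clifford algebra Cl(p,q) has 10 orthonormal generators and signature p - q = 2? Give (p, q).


We need p + q = 10 and p - q = 2.
Adding: 2p = 10 + 2 = 12, so p = 6.
Then q = 10 - 6 = 4.
(p, q) = (6, 4)


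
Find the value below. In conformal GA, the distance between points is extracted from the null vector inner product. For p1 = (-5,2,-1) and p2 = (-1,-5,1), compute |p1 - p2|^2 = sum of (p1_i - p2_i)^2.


p1 - p2 = (-4, 7, -2)
|p1 - p2|^2 = (-4)^2 + 7^2 + (-2)^2
= 16 + 49 + 4
= 69


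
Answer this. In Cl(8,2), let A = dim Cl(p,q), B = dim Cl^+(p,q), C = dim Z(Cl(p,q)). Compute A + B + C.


n = 8 + 2 = 10
Total dim = 2^10 = 1024
Even subalgebra dim = 2^9 = 512
n is even, so center dim = 1
Sum = 1024 + 512 + 1 = 1537


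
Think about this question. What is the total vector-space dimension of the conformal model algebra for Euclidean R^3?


The conformal model of R^3 uses Cl(4,1): the 3 Euclidean generators plus two extra orthogonal generators e+ (e+^2 = +1) and e- (e-^2 = -1), from which the null vectors e0, einf are built.
Number of generators m = 3 + 2 = 5.
dim Cl(p,q) = 2^m = 2^5 = 32


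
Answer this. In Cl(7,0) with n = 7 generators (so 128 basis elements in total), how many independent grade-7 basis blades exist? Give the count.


Number of grade-k basis blades in Cl(p,q) with n = p + q is C(n, k).
n = 7 + 0 = 7
C(7, 7) = 7! / (7! * 0!)
= 5040 / (5040 * 1)
= 1


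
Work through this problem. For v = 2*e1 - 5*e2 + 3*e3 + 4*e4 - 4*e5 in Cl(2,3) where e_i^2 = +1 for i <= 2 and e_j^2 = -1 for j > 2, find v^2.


v^2 = sum of c_i^2 * e_i^2
Positive signature terms (e_i^2 = +1): 2^2 + (-5)^2 = 29
Negative signature terms (e_j^2 = -1): 3^2 + 4^2 + (-4)^2 = 41
v^2 = 29 - 41 = -12


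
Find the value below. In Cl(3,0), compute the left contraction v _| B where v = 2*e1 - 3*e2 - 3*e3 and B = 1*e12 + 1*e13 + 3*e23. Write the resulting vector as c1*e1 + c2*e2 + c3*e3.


Left contraction v _| B = <vB>_1 (grade-1 part of the geometric product vB).
Using e1_|e12 = e2, e2_|e12 = -e1, e1_|e13 = e3, e3_|e13 = -e1, e2_|e23 = e3, e3_|e23 = -e2:
e1 coeff: -v2*b12 - v3*b13 = -(-3)*(1) - (-3)*(1) = 6
e2 coeff: v1*b12 - v3*b23 = (2)*(1) - (-3)*(3) = 11
e3 coeff: v1*b13 + v2*b23 = (2)*(1) + (-3)*(3) = -7
v _| B = 6*e1 + 11*e2 - 7*e3


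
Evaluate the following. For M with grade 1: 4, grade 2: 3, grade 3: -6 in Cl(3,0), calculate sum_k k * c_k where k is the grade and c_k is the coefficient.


Grade-weighted sum = sum of grade_k * coefficient_k
1*4 = 4
2*3 = 6
3*(-6) = -18
Total = 4 + 6 + (-18) = -8


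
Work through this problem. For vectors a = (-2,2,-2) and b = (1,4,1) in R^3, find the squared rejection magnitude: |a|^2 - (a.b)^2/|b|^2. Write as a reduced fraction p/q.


|a|^2 = (-2)^2 + 2^2 + (-2)^2 = 12
|b|^2 = 1^2 + 4^2 + 1^2 = 18
a . b = (-2)*1 + 2*4 + (-2)*1 = 4
(a.b)^2 = 4^2 = 16
|rej|^2 = 12 - 16/18
= (216 - 16)/18
= 200/18
In lowest terms: 100/9


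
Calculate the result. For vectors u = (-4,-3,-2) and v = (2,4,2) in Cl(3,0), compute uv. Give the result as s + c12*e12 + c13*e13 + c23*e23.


In Cl(3,0): e_i^2 = 1, e_ie_j = -e_je_i for i != j.
Scalar part = u . v = (-4)*2 + (-3)*4 + (-2)*2
= -8 + (-12) + (-4) = -24
e12 coeff = (-4)*4 - (-3)*2 = -16 - (-6) = -10
e13 coeff = (-4)*2 - (-2)*2 = -8 - (-4) = -4
e23 coeff = (-3)*2 - (-2)*4 = -6 - (-8) = 2
uv = -24 - 10*e12 - 4*e13 + 2*e23


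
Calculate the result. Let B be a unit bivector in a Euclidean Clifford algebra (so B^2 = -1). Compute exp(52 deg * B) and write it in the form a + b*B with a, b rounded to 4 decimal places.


For a unit bivector B with B^2 = -1, the exponential series gives
e^(theta*B) = cos(theta) + sin(theta)*B (the GA analogue of Euler's formula).
theta = 52 degrees = 0.907571 rad
cos(52 deg) = 0.6157
sin(52 deg) = 0.7880
exp(theta*B) = 0.6157 + 0.7880*B


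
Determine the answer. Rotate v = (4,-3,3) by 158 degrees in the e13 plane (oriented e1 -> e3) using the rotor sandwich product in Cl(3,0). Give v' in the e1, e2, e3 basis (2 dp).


Rotor R = cos(79deg) - sin(79deg)*e13
Rotation angle theta = 2 * 79 = 158 degrees in the e13 plane (e1 -> e3).
The component perpendicular to the plane (e2) is invariant: v'_2 = v2 = -3.00
cos(158deg) = -0.9272, sin(158deg) = 0.3746
v'_1 = v1*cos(theta) - v3*sin(theta) = 4*(-0.9272) - 3*0.3746 = -4.83
v'_3 = v1*sin(theta) + v3*cos(theta) = 4*0.3746 + 3*(-0.9272) = -1.28
v' = -4.83*e1 - 3.00*e2 - 1.28*e3


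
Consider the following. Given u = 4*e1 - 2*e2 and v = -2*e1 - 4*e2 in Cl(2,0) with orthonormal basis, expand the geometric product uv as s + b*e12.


Expand: (4*e1 - 2*e2)(-2*e1 - 4*e2)
= 4*(-2)*e1e1 + 4*(-4)*e1e2 + (-2)*(-2)*e2e1 + (-2)*(-4)*e2e2
Using e1^2 = e2^2 = 1, e2e1 = -e1e2:
Scalar part s = 4*(-2) + (-2)*(-4) = -8 + 8 = 0
Bivector part b = 4*(-4) - (-2)*(-2) = -16 - 4 = -20
uv = 0 - 20*e12


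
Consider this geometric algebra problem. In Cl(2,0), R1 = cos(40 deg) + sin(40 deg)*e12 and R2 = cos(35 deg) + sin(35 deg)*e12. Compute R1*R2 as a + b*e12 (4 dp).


Same-plane rotors commute and their half-angles add:
R1*R2 = cos(a1 + a2) + sin(a1 + a2)*e12.
a1 + a2 = 40 + 35 = 75 deg
cos(75 deg) = 0.2588
sin(75 deg) = 0.9659
R1*R2 = 0.2588 + 0.9659*e12


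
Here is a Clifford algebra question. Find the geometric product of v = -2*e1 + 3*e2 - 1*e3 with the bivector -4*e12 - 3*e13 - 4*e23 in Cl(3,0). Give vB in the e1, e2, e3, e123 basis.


vB has grade-1 (vector) and grade-3 (trivector) parts: vB = (v _| B) + (v ^ B).
Vector part <vB>_1:
  e1: -v2*b12 - v3*b13 = -(3)*(-4) - (-1)*(-3) = 9
  e2: v1*b12 - v3*b23 = (-2)*(-4) - (-1)*(-4) = 4
  e3: v1*b13 + v2*b23 = (-2)*(-3) + (3)*(-4) = -6
Trivector part <vB>_3:
  e123: v1*b23 - v2*b13 + v3*b12 = (-2)*(-4) - (3)*(-3) + (-1)*(-4) = 21
vB = 9*e1 + 4*e2 - 6*e3 + 21*e123


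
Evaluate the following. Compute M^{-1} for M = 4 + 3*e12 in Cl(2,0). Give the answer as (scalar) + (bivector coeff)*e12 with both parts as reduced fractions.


M = 4 + 3*e12, where e12^2 = -1.
Since M commutes with its reverse ~M = a - b*e12, M * ~M = a^2 - b^2*e12^2 = a^2 + b^2.
So M^{-1} = ~M / (a^2 + b^2) = (a - b*e12)/(a^2 + b^2).
a^2 + b^2 = 16 + 9 = 25
Scalar part = 4/25 = 4/25
Bivector coeff = -3/25 = -3/25
M^{-1} = 4/25 - 3/25*e12


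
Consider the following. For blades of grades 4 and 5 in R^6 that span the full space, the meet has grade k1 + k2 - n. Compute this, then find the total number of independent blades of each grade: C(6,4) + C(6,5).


Meet grade = grade(A) + grade(B) - n
= 4 + 5 - 6 = 3
C(6,4) = 15
C(6,5) = 6
dim_A + dim_B = 15 + 6 = 21


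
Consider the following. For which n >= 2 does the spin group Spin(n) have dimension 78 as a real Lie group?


dim Spin(n) = dim so(n) = n(n-1)/2.
Solve n(n-1)/2 = 78, i.e. n^2 - n - 156 = 0.
Discriminant = 1 + 8*78 = 625
n = (1 + sqrt(625))/2 = (1 + 25)/2 = 13


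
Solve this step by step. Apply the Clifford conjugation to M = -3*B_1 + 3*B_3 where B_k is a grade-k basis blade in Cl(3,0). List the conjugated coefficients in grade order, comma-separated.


Clifford conjugate sign for grade k: (-1)^(k(k+1)/2)
Grade 1: (-1)^(1*2/2) = (-1)^1 = -1, coeff -3 -> 3
Grade 3: (-1)^(3*4/2) = (-1)^6 = 1, coeff 3 -> 3
Conjugated coefficients: 3, 3


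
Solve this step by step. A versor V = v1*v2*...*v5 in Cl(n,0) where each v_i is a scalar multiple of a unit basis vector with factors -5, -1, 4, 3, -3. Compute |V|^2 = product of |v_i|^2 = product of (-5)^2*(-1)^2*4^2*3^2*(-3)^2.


Each vector v_i has |v_i|^2 = s_i^2
Squared scales: (-5)^2 = 25, (-1)^2 = 1, 4^2 = 16, 3^2 = 9, (-3)^2 = 9
|V|^2 = 25 * 1 * 16 * 9 * 9
= 32400


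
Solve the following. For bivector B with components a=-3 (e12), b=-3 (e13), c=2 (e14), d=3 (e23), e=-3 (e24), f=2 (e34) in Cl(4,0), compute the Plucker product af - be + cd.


Plucker relation: af - be + cd
a*f = (-3)*2 = -6
b*e = (-3)*(-3) = 9
c*d = 2*3 = 6
af - be + cd = -6 - 9 + 6
= -9


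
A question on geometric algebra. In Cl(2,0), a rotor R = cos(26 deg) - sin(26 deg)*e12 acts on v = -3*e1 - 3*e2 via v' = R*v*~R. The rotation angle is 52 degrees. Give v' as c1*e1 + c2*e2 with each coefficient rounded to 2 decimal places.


Rotor R = cos(26deg) - sin(26deg)*e12
Rotation angle theta = 2 * 26 = 52 degrees
v' = R*v*~R rotates v by theta.
cos(52deg) = 0.6157, sin(52deg) = 0.7880
v'_1 = -3*cos(52deg) - (-3)*sin(52deg)
= -3*0.6157 - (-3)*0.7880
= 0.52
v'_2 = -3*sin(52deg) + (-3)*cos(52deg)
= -3*0.7880 + (-3)*0.6157
= -4.21
v' = 0.52*e1 - 4.21*e2


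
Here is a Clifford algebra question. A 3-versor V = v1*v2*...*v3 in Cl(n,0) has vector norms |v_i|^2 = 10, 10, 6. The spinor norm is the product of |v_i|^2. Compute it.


Spinor norm N(V) = |v1|^2 * |v2|^2 * ... * |v3|^2
= 10 * 10 * 6
Running product: 10, 100, 600
N(V) = 600


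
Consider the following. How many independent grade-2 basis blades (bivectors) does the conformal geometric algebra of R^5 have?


The conformal model of R^5 uses Cl(6,1) with m = 5 + 2 = 7 generators.
Number of grade-2 blades = C(m, 2) = C(7, 2)
= 7*6/2 = 21


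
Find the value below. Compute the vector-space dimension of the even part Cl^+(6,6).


Even subalgebra dimension = 2^(n-1)
n = 6 + 6 = 12
2^(12 - 1) = 2^11 = 2048
Verification: sum of C(12,k) for even k = 1 + 66 + 495 + 924 + 495 + 66 + 1 = 2048
Result = 2048


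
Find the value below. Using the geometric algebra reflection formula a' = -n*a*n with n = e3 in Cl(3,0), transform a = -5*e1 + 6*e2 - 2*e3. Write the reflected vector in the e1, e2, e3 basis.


Reflection formula: a' = -n*a*n, with n = e3 (unit vector, n^2 = 1).
For reflection through hyperplane perp to e3:
The component along e3 flips sign, others stay.
a = (-5, 6, -2)
a' = (-5, 6, 2)
a' = -5*e1 + 6*e2 + 2*e3


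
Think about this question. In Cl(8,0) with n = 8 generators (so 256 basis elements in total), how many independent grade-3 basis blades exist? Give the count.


Number of grade-k basis blades in Cl(p,q) with n = p + q is C(n, k).
n = 8 + 0 = 8
C(8, 3) = 8! / (3! * 5!)
= 40320 / (6 * 120)
= 56


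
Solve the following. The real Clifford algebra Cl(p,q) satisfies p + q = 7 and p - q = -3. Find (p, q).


We need p + q = 7 and p - q = -3.
Adding: 2p = 7 + (-3) = 4, so p = 2.
Then q = 7 - 2 = 5.
(p, q) = (2, 5)


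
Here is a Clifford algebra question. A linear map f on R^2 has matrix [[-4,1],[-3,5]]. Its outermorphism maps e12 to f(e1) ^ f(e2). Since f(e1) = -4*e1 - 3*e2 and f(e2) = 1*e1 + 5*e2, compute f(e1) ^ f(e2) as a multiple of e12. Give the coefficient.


The outermorphism of a linear map f sends e1^e2 to f(e1)^f(e2).
f(e1) = -4*e1 - 3*e2
f(e2) = 1*e1 + 5*e2
f(e1) ^ f(e2) = (-4*e1 - 3*e2) ^ (1*e1 + 5*e2)
= (-4)*5*e12 + (-3)*1*e21
= (-20 - (-3))*e12
= -17*e12
Coefficient = -17


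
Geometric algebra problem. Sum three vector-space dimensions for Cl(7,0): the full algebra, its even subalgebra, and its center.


n = 7 + 0 = 7
Total dim = 2^7 = 128
Even subalgebra dim = 2^6 = 64
n is odd, so center dim = 2
Sum = 128 + 64 + 2 = 194


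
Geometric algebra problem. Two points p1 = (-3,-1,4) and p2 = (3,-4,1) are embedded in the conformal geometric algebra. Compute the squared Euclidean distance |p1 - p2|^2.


p1 - p2 = (-6, 3, 3)
|p1 - p2|^2 = (-6)^2 + 3^2 + 3^2
= 36 + 9 + 9
= 54


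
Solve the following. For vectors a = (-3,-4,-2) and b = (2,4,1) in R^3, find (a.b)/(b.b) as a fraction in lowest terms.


Projection coefficient = (a . b) / (b . b)
a . b = (-3)*2 + (-4)*4 + (-2)*1
= -6 + (-16) + (-2) = -24
b . b = 2^2 + 4^2 + 1^2
= 4 + 16 + 1 = 21
Coefficient = -24/21
In lowest terms: -8/7


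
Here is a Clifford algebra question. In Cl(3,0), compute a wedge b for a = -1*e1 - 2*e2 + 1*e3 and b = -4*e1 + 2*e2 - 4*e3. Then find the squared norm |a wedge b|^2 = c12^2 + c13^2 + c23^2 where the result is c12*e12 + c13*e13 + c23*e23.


a wedge b = (a1*b2 - a2*b1)*e12 + (a1*b3 - a3*b1)*e13 + (a2*b3 - a3*b2)*e23
e12 coeff: (-1)*2 - (-2)*(-4) = -2 - 8 = -10
e13 coeff: (-1)*(-4) - 1*(-4) = 4 - (-4) = 8
e23 coeff: (-2)*(-4) - 1*2 = 8 - 2 = 6
|a wedge b|^2 = (-10)^2 + 8^2 + 6^2
= 100 + 64 + 36
= 200


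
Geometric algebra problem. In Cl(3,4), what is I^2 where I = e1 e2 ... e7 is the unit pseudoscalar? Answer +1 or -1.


The pseudoscalar I = e1...e_n (product of all n generators) of Cl(p,q) satisfies I^2 = (-1)^(q + n(n-1)/2).
p = 3, q = 4, n = p + q = 7
n(n-1)/2 = 7 * 6 / 2 = 21
Exponent = q + n(n-1)/2 = 4 + 21 = 25
I^2 = (-1)^25 = -1


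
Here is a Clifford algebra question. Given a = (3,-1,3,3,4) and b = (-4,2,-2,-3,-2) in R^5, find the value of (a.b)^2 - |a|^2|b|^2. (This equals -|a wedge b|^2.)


a . b = 3*(-4) + (-1)*2 + 3*(-2) + 3*(-3) + 4*(-2)
= -12 + (-2) + (-6) + (-9) + (-8) = -37
|a|^2 = 3^2 + (-1)^2 + 3^2 + 3^2 + 4^2 = 44
|b|^2 = (-4)^2 + 2^2 + (-2)^2 + (-3)^2 + (-2)^2 = 37
(a.b)^2 = (-37)^2 = 1369
|a|^2 * |b|^2 = 44 * 37 = 1628
Result = 1369 - 1628 = -259


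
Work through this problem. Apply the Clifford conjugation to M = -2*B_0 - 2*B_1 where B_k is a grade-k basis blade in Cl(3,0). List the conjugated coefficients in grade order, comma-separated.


Clifford conjugate sign for grade k: (-1)^(k(k+1)/2)
Grade 0: (-1)^(0*1/2) = (-1)^0 = 1, coeff -2 -> -2
Grade 1: (-1)^(1*2/2) = (-1)^1 = -1, coeff -2 -> 2
Conjugated coefficients: -2, 2


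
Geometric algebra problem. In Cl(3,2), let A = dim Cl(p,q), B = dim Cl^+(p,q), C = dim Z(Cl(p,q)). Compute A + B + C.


n = 3 + 2 = 5
Total dim = 2^5 = 32
Even subalgebra dim = 2^4 = 16
n is odd, so center dim = 2
Sum = 32 + 16 + 2 = 50


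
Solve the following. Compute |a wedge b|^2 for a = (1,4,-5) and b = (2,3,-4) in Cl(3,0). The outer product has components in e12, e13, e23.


a wedge b = (a1*b2 - a2*b1)*e12 + (a1*b3 - a3*b1)*e13 + (a2*b3 - a3*b2)*e23
e12 coeff: 1*3 - 4*2 = 3 - 8 = -5
e13 coeff: 1*(-4) - (-5)*2 = -4 - (-10) = 6
e23 coeff: 4*(-4) - (-5)*3 = -16 - (-15) = -1
|a wedge b|^2 = (-5)^2 + 6^2 + (-1)^2
= 25 + 36 + 1
= 62


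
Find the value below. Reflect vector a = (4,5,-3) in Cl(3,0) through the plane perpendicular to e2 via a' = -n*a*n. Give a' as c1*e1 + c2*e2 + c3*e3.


Reflection formula: a' = -n*a*n, with n = e2 (unit vector, n^2 = 1).
For reflection through hyperplane perp to e2:
The component along e2 flips sign, others stay.
a = (4, 5, -3)
a' = (4, -5, -3)
a' = 4*e1 - 5*e2 - 3*e3


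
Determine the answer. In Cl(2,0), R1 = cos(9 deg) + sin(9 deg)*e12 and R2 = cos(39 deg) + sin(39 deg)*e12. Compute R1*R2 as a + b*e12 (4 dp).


Same-plane rotors commute and their half-angles add:
R1*R2 = cos(a1 + a2) + sin(a1 + a2)*e12.
a1 + a2 = 9 + 39 = 48 deg
cos(48 deg) = 0.6691
sin(48 deg) = 0.7431
R1*R2 = 0.6691 + 0.7431*e12


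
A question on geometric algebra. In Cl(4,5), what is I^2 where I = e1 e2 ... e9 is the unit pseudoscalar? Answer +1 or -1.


The pseudoscalar I = e1...e_n (product of all n generators) of Cl(p,q) satisfies I^2 = (-1)^(q + n(n-1)/2).
p = 4, q = 5, n = p + q = 9
n(n-1)/2 = 9 * 8 / 2 = 36
Exponent = q + n(n-1)/2 = 5 + 36 = 41
I^2 = (-1)^41 = -1


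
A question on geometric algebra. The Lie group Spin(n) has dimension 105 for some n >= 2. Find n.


dim Spin(n) = dim so(n) = n(n-1)/2.
Solve n(n-1)/2 = 105, i.e. n^2 - n - 210 = 0.
Discriminant = 1 + 8*105 = 841
n = (1 + sqrt(841))/2 = (1 + 29)/2 = 15


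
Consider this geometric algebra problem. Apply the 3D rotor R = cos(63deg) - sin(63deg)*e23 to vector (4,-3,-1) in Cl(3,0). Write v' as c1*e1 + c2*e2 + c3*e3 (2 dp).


Rotor R = cos(63deg) - sin(63deg)*e23
Rotation angle theta = 2 * 63 = 126 degrees in the e23 plane (e2 -> e3).
The component perpendicular to the plane (e1) is invariant: v'_1 = v1 = 4.00
cos(126deg) = -0.5878, sin(126deg) = 0.8090
v'_2 = v2*cos(theta) - v3*sin(theta) = -3*(-0.5878) - (-1)*0.8090 = 2.57
v'_3 = v2*sin(theta) + v3*cos(theta) = -3*0.8090 + (-1)*(-0.5878) = -1.84
v' = 4.00*e1 + 2.57*e2 - 1.84*e3


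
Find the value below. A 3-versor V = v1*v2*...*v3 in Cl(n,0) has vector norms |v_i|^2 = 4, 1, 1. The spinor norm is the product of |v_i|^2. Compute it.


Spinor norm N(V) = |v1|^2 * |v2|^2 * ... * |v3|^2
= 4 * 1 * 1
Running product: 4, 4, 4
N(V) = 4


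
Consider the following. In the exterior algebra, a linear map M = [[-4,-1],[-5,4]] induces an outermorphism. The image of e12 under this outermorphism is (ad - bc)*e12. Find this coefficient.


The outermorphism of a linear map f sends e1^e2 to f(e1)^f(e2).
f(e1) = -4*e1 - 5*e2
f(e2) = -1*e1 + 4*e2
f(e1) ^ f(e2) = (-4*e1 - 5*e2) ^ (-1*e1 + 4*e2)
= (-4)*4*e12 + (-5)*(-1)*e21
= (-16 - 5)*e12
= -21*e12
Coefficient = -21


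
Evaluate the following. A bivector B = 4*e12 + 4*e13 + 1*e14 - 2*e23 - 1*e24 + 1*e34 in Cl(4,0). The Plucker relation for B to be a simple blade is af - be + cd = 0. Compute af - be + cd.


Plucker relation: af - be + cd
a*f = 4*1 = 4
b*e = 4*(-1) = -4
c*d = 1*(-2) = -2
af - be + cd = 4 - (-4) + (-2)
= 6


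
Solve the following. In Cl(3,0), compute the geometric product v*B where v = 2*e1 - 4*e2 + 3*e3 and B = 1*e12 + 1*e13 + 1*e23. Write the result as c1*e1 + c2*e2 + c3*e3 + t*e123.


vB has grade-1 (vector) and grade-3 (trivector) parts: vB = (v _| B) + (v ^ B).
Vector part <vB>_1:
  e1: -v2*b12 - v3*b13 = -(-4)*(1) - (3)*(1) = 1
  e2: v1*b12 - v3*b23 = (2)*(1) - (3)*(1) = -1
  e3: v1*b13 + v2*b23 = (2)*(1) + (-4)*(1) = -2
Trivector part <vB>_3:
  e123: v1*b23 - v2*b13 + v3*b12 = (2)*(1) - (-4)*(1) + (3)*(1) = 9
vB = 1*e1 - 1*e2 - 2*e3 + 9*e123


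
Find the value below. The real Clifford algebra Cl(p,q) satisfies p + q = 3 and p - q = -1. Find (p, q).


We need p + q = 3 and p - q = -1.
Adding: 2p = 3 + (-1) = 2, so p = 1.
Then q = 3 - 1 = 2.
(p, q) = (1, 2)


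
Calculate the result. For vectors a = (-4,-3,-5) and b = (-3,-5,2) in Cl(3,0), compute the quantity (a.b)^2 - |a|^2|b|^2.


a . b = (-4)*(-3) + (-3)*(-5) + (-5)*2
= 12 + 15 + (-10) = 17
|a|^2 = (-4)^2 + (-3)^2 + (-5)^2 = 50
|b|^2 = (-3)^2 + (-5)^2 + 2^2 = 38
(a.b)^2 = 17^2 = 289
|a|^2 * |b|^2 = 50 * 38 = 1900
Result = 289 - 1900 = -1611


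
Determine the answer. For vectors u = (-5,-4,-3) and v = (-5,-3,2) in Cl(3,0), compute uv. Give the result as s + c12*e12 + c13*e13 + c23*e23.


In Cl(3,0): e_i^2 = 1, e_ie_j = -e_je_i for i != j.
Scalar part = u . v = (-5)*(-5) + (-4)*(-3) + (-3)*2
= 25 + 12 + (-6) = 31
e12 coeff = (-5)*(-3) - (-4)*(-5) = 15 - 20 = -5
e13 coeff = (-5)*2 - (-3)*(-5) = -10 - 15 = -25
e23 coeff = (-4)*2 - (-3)*(-3) = -8 - 9 = -17
uv = 31 - 5*e12 - 25*e13 - 17*e23


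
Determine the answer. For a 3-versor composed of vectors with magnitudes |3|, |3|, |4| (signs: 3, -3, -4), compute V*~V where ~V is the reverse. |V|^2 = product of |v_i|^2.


Each vector v_i has |v_i|^2 = s_i^2
Squared scales: 3^2 = 9, (-3)^2 = 9, (-4)^2 = 16
|V|^2 = 9 * 9 * 16
= 1296


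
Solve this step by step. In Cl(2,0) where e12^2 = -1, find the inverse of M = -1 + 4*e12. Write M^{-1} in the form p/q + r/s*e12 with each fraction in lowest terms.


M = -1 + 4*e12, where e12^2 = -1.
Since M commutes with its reverse ~M = a - b*e12, M * ~M = a^2 - b^2*e12^2 = a^2 + b^2.
So M^{-1} = ~M / (a^2 + b^2) = (a - b*e12)/(a^2 + b^2).
a^2 + b^2 = 1 + 16 = 17
Scalar part = -1/17 = -1/17
Bivector coeff = -4/17 = -4/17
M^{-1} = -1/17 - 4/17*e12


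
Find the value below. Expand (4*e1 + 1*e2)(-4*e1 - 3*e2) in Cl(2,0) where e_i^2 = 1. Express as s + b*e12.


Expand: (4*e1 + 1*e2)(-4*e1 - 3*e2)
= 4*(-4)*e1e1 + 4*(-3)*e1e2 + 1*(-4)*e2e1 + 1*(-3)*e2e2
Using e1^2 = e2^2 = 1, e2e1 = -e1e2:
Scalar part s = 4*(-4) + 1*(-3) = -16 + (-3) = -19
Bivector part b = 4*(-3) - 1*(-4) = -12 - (-4) = -8
uv = -19 - 8*e12


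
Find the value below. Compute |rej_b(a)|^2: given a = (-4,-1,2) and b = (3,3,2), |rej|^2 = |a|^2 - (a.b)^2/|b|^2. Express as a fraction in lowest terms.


|a|^2 = (-4)^2 + (-1)^2 + 2^2 = 21
|b|^2 = 3^2 + 3^2 + 2^2 = 22
a . b = (-4)*3 + (-1)*3 + 2*2 = -11
(a.b)^2 = (-11)^2 = 121
|rej|^2 = 21 - 121/22
= (462 - 121)/22
= 341/22
In lowest terms: 31/2


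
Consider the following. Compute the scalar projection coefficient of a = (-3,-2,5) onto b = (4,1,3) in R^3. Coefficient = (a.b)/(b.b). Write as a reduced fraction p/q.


Projection coefficient = (a . b) / (b . b)
a . b = (-3)*4 + (-2)*1 + 5*3
= -12 + (-2) + 15 = 1
b . b = 4^2 + 1^2 + 3^2
= 16 + 1 + 9 = 26
Coefficient = 1/26
In lowest terms: 1/26


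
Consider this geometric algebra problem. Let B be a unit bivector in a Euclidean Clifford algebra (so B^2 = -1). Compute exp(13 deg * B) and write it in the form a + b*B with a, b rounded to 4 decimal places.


For a unit bivector B with B^2 = -1, the exponential series gives
e^(theta*B) = cos(theta) + sin(theta)*B (the GA analogue of Euler's formula).
theta = 13 degrees = 0.226893 rad
cos(13 deg) = 0.9744
sin(13 deg) = 0.2250
exp(theta*B) = 0.9744 + 0.2250*B


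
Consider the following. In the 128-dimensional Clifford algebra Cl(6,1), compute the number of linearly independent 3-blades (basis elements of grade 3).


Number of grade-k basis blades in Cl(p,q) with n = p + q is C(n, k).
n = 6 + 1 = 7
C(7, 3) = 7! / (3! * 4!)
= 5040 / (6 * 24)
= 35


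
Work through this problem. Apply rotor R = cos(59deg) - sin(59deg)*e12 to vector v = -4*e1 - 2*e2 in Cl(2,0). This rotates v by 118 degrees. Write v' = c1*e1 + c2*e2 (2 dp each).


Rotor R = cos(59deg) - sin(59deg)*e12
Rotation angle theta = 2 * 59 = 118 degrees
v' = R*v*~R rotates v by theta.
cos(118deg) = -0.4695, sin(118deg) = 0.8829
v'_1 = -4*cos(118deg) - (-2)*sin(118deg)
= -4*(-0.4695) - (-2)*0.8829
= 3.64
v'_2 = -4*sin(118deg) + (-2)*cos(118deg)
= -4*0.8829 + (-2)*(-0.4695)
= -2.59
v' = 3.64*e1 - 2.59*e2


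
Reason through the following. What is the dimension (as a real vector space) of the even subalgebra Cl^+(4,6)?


Even subalgebra dimension = 2^(n-1)
n = 4 + 6 = 10
2^(10 - 1) = 2^9 = 512
Verification: sum of C(10,k) for even k = 1 + 45 + 210 + 210 + 45 + 1 = 512
Result = 512


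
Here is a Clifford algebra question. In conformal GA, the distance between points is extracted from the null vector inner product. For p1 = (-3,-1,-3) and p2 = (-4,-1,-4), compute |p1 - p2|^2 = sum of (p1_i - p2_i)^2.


p1 - p2 = (1, 0, 1)
|p1 - p2|^2 = 1^2 + 0^2 + 1^2
= 1 + 0 + 1
= 2


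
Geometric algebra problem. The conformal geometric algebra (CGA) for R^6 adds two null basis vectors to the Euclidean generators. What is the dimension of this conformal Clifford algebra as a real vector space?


The conformal model of R^6 uses Cl(7,1): the 6 Euclidean generators plus two extra orthogonal generators e+ (e+^2 = +1) and e- (e-^2 = -1), from which the null vectors e0, einf are built.
Number of generators m = 6 + 2 = 8.
dim Cl(p,q) = 2^m = 2^8 = 256


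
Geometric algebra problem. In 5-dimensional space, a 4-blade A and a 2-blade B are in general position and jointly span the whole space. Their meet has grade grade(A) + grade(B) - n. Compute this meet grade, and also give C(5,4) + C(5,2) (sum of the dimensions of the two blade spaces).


Meet grade = grade(A) + grade(B) - n
= 4 + 2 - 5 = 1
C(5,4) = 5
C(5,2) = 10
dim_A + dim_B = 5 + 10 = 15


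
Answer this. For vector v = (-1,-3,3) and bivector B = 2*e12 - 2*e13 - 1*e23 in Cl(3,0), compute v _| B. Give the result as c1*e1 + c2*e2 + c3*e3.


Left contraction v _| B = <vB>_1 (grade-1 part of the geometric product vB).
Using e1_|e12 = e2, e2_|e12 = -e1, e1_|e13 = e3, e3_|e13 = -e1, e2_|e23 = e3, e3_|e23 = -e2:
e1 coeff: -v2*b12 - v3*b13 = -(-3)*(2) - (3)*(-2) = 12
e2 coeff: v1*b12 - v3*b23 = (-1)*(2) - (3)*(-1) = 1
e3 coeff: v1*b13 + v2*b23 = (-1)*(-2) + (-3)*(-1) = 5
v _| B = 12*e1 + 1*e2 + 5*e3


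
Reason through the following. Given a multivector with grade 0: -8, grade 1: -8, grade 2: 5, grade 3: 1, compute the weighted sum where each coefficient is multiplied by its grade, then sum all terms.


Grade-weighted sum = sum of grade_k * coefficient_k
0*(-8) = 0
1*(-8) = -8
2*5 = 10
3*1 = 3
Total = 0 + (-8) + 10 + 3 = 5


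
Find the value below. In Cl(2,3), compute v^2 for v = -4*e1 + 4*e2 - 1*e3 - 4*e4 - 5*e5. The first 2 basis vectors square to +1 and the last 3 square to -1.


v^2 = sum of c_i^2 * e_i^2
Positive signature terms (e_i^2 = +1): (-4)^2 + 4^2 = 32
Negative signature terms (e_j^2 = -1): (-1)^2 + (-4)^2 + (-5)^2 = 42
v^2 = 32 - 42 = -10


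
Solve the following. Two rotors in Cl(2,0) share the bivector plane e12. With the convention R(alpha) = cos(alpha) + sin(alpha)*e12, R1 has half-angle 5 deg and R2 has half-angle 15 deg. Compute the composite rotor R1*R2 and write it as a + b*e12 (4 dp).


Same-plane rotors commute and their half-angles add:
R1*R2 = cos(a1 + a2) + sin(a1 + a2)*e12.
a1 + a2 = 5 + 15 = 20 deg
cos(20 deg) = 0.9397
sin(20 deg) = 0.3420
R1*R2 = 0.9397 + 0.3420*e12


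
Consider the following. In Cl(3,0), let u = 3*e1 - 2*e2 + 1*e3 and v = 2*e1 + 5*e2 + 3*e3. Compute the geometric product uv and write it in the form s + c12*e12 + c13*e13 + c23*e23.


In Cl(3,0): e_i^2 = 1, e_ie_j = -e_je_i for i != j.
Scalar part = u . v = 3*2 + (-2)*5 + 1*3
= 6 + (-10) + 3 = -1
e12 coeff = 3*5 - (-2)*2 = 15 - (-4) = 19
e13 coeff = 3*3 - 1*2 = 9 - 2 = 7
e23 coeff = (-2)*3 - 1*5 = -6 - 5 = -11
uv = -1 + 19*e12 + 7*e13 - 11*e23


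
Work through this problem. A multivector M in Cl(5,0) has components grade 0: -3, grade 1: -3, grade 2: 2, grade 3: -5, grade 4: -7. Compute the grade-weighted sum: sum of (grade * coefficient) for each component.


Grade-weighted sum = sum of grade_k * coefficient_k
0*(-3) = 0
1*(-3) = -3
2*2 = 4
3*(-5) = -15
4*(-7) = -28
Total = 0 + (-3) + 4 + (-15) + (-28) = -42


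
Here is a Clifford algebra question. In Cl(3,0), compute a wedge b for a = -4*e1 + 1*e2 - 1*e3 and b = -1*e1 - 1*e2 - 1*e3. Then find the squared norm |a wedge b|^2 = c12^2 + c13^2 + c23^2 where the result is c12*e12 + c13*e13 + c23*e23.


a wedge b = (a1*b2 - a2*b1)*e12 + (a1*b3 - a3*b1)*e13 + (a2*b3 - a3*b2)*e23
e12 coeff: (-4)*(-1) - 1*(-1) = 4 - (-1) = 5
e13 coeff: (-4)*(-1) - (-1)*(-1) = 4 - 1 = 3
e23 coeff: 1*(-1) - (-1)*(-1) = -1 - 1 = -2
|a wedge b|^2 = 5^2 + 3^2 + (-2)^2
= 25 + 9 + 4
= 38


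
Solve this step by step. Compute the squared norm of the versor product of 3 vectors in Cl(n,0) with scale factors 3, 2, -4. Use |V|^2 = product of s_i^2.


Each vector v_i has |v_i|^2 = s_i^2
Squared scales: 3^2 = 9, 2^2 = 4, (-4)^2 = 16
|V|^2 = 9 * 4 * 16
= 576


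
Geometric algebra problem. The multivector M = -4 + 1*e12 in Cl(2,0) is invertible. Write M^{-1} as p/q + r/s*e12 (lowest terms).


M = -4 + 1*e12, where e12^2 = -1.
Since M commutes with its reverse ~M = a - b*e12, M * ~M = a^2 - b^2*e12^2 = a^2 + b^2.
So M^{-1} = ~M / (a^2 + b^2) = (a - b*e12)/(a^2 + b^2).
a^2 + b^2 = 16 + 1 = 17
Scalar part = -4/17 = -4/17
Bivector coeff = -1/17 = -1/17
M^{-1} = -4/17 - 1/17*e12


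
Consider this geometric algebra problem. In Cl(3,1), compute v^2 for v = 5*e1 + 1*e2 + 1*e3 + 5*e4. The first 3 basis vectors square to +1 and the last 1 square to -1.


v^2 = sum of c_i^2 * e_i^2
Positive signature terms (e_i^2 = +1): 5^2 + 1^2 + 1^2 = 27
Negative signature terms (e_j^2 = -1): 5^2 = 25
v^2 = 27 - 25 = 2


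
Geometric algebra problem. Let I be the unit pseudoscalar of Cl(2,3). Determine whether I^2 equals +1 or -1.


The pseudoscalar I = e1...e_n (product of all n generators) of Cl(p,q) satisfies I^2 = (-1)^(q + n(n-1)/2).
p = 2, q = 3, n = p + q = 5
n(n-1)/2 = 5 * 4 / 2 = 10
Exponent = q + n(n-1)/2 = 3 + 10 = 13
I^2 = (-1)^13 = -1


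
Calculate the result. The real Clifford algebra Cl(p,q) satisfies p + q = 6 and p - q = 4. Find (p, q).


We need p + q = 6 and p - q = 4.
Adding: 2p = 6 + 4 = 10, so p = 5.
Then q = 6 - 5 = 1.
(p, q) = (5, 1)


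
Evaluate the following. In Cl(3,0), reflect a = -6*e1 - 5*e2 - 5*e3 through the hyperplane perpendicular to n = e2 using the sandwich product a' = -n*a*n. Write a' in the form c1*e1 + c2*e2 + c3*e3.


Reflection formula: a' = -n*a*n, with n = e2 (unit vector, n^2 = 1).
For reflection through hyperplane perp to e2:
The component along e2 flips sign, others stay.
a = (-6, -5, -5)
a' = (-6, 5, -5)
a' = -6*e1 + 5*e2 - 5*e3


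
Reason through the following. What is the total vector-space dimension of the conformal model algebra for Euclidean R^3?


The conformal model of R^3 uses Cl(4,1): the 3 Euclidean generators plus two extra orthogonal generators e+ (e+^2 = +1) and e- (e-^2 = -1), from which the null vectors e0, einf are built.
Number of generators m = 3 + 2 = 5.
dim Cl(p,q) = 2^m = 2^5 = 32


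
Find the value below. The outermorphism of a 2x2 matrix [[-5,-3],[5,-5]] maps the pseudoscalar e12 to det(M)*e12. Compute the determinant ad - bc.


The outermorphism of a linear map f sends e1^e2 to f(e1)^f(e2).
f(e1) = -5*e1 + 5*e2
f(e2) = -3*e1 - 5*e2
f(e1) ^ f(e2) = (-5*e1 + 5*e2) ^ (-3*e1 - 5*e2)
= (-5)*(-5)*e12 + 5*(-3)*e21
= (25 - (-15))*e12
= 40*e12
Coefficient = 40


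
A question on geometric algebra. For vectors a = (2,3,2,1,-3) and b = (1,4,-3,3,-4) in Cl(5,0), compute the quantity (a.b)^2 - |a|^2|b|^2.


a . b = 2*1 + 3*4 + 2*(-3) + 1*3 + (-3)*(-4)
= 2 + 12 + (-6) + 3 + 12 = 23
|a|^2 = 2^2 + 3^2 + 2^2 + 1^2 + (-3)^2 = 27
|b|^2 = 1^2 + 4^2 + (-3)^2 + 3^2 + (-4)^2 = 51
(a.b)^2 = 23^2 = 529
|a|^2 * |b|^2 = 27 * 51 = 1377
Result = 529 - 1377 = -848


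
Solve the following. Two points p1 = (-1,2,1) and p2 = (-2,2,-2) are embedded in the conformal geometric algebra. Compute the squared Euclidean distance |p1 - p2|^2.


p1 - p2 = (1, 0, 3)
|p1 - p2|^2 = 1^2 + 0^2 + 3^2
= 1 + 0 + 9
= 10


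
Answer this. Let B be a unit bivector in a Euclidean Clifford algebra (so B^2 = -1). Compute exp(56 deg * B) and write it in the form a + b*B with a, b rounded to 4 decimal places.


For a unit bivector B with B^2 = -1, the exponential series gives
e^(theta*B) = cos(theta) + sin(theta)*B (the GA analogue of Euler's formula).
theta = 56 degrees = 0.977384 rad
cos(56 deg) = 0.5592
sin(56 deg) = 0.8290
exp(theta*B) = 0.5592 + 0.8290*B


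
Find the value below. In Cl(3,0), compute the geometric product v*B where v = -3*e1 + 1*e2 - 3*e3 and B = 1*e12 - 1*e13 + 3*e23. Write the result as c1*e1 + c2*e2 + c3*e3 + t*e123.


vB has grade-1 (vector) and grade-3 (trivector) parts: vB = (v _| B) + (v ^ B).
Vector part <vB>_1:
  e1: -v2*b12 - v3*b13 = -(1)*(1) - (-3)*(-1) = -4
  e2: v1*b12 - v3*b23 = (-3)*(1) - (-3)*(3) = 6
  e3: v1*b13 + v2*b23 = (-3)*(-1) + (1)*(3) = 6
Trivector part <vB>_3:
  e123: v1*b23 - v2*b13 + v3*b12 = (-3)*(3) - (1)*(-1) + (-3)*(1) = -11
vB = -4*e1 + 6*e2 + 6*e3 - 11*e123


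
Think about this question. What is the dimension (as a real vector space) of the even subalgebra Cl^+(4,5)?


Even subalgebra dimension = 2^(n-1)
n = 4 + 5 = 9
2^(9 - 1) = 2^8 = 256
Verification: sum of C(9,k) for even k = 1 + 36 + 126 + 84 + 9 = 256
Result = 256


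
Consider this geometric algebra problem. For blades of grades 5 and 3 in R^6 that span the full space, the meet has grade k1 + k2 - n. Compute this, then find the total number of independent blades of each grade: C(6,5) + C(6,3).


Meet grade = grade(A) + grade(B) - n
= 5 + 3 - 6 = 2
C(6,5) = 6
C(6,3) = 20
dim_A + dim_B = 6 + 20 = 26


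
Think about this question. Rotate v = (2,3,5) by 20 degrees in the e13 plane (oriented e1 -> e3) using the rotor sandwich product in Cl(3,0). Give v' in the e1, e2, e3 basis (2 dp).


Rotor R = cos(10deg) - sin(10deg)*e13
Rotation angle theta = 2 * 10 = 20 degrees in the e13 plane (e1 -> e3).
The component perpendicular to the plane (e2) is invariant: v'_2 = v2 = 3.00
cos(20deg) = 0.9397, sin(20deg) = 0.3420
v'_1 = v1*cos(theta) - v3*sin(theta) = 2*0.9397 - 5*0.3420 = 0.17
v'_3 = v1*sin(theta) + v3*cos(theta) = 2*0.3420 + 5*0.9397 = 5.38
v' = 0.17*e1 + 3.00*e2 + 5.38*e3


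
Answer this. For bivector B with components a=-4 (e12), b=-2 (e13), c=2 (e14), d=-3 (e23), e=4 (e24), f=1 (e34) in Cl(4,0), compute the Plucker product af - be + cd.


Plucker relation: af - be + cd
a*f = (-4)*1 = -4
b*e = (-2)*4 = -8
c*d = 2*(-3) = -6
af - be + cd = -4 - (-8) + (-6)
= -2


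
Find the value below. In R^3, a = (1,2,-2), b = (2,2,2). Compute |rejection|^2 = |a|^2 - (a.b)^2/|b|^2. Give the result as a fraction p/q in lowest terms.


|a|^2 = 1^2 + 2^2 + (-2)^2 = 9
|b|^2 = 2^2 + 2^2 + 2^2 = 12
a . b = 1*2 + 2*2 + (-2)*2 = 2
(a.b)^2 = 2^2 = 4
|rej|^2 = 9 - 4/12
= (108 - 4)/12
= 104/12
In lowest terms: 26/3


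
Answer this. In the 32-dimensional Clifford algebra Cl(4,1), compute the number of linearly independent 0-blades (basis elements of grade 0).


Number of grade-k basis blades in Cl(p,q) with n = p + q is C(n, k).
n = 4 + 1 = 5
C(5, 0) = 5! / (0! * 5!)
= 120 / (1 * 120)
= 1


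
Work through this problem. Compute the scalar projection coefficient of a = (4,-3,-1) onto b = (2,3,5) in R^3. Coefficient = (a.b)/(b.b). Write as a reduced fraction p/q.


Projection coefficient = (a . b) / (b . b)
a . b = 4*2 + (-3)*3 + (-1)*5
= 8 + (-9) + (-5) = -6
b . b = 2^2 + 3^2 + 5^2
= 4 + 9 + 25 = 38
Coefficient = -6/38
In lowest terms: -3/19


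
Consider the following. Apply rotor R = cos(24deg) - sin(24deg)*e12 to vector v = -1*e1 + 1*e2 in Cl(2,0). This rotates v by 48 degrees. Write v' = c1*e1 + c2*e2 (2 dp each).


Rotor R = cos(24deg) - sin(24deg)*e12
Rotation angle theta = 2 * 24 = 48 degrees
v' = R*v*~R rotates v by theta.
cos(48deg) = 0.6691, sin(48deg) = 0.7431
v'_1 = -1*cos(48deg) - 1*sin(48deg)
= -1*0.6691 - 1*0.7431
= -1.41
v'_2 = -1*sin(48deg) + 1*cos(48deg)
= -1*0.7431 + 1*0.6691
= -0.07
v' = -1.41*e1 - 0.07*e2


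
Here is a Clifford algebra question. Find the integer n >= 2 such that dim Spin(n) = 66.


dim Spin(n) = dim so(n) = n(n-1)/2.
Solve n(n-1)/2 = 66, i.e. n^2 - n - 132 = 0.
Discriminant = 1 + 8*66 = 529
n = (1 + sqrt(529))/2 = (1 + 23)/2 = 12


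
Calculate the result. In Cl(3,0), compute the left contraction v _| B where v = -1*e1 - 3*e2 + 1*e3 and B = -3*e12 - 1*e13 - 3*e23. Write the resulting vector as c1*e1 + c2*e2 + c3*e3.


Left contraction v _| B = <vB>_1 (grade-1 part of the geometric product vB).
Using e1_|e12 = e2, e2_|e12 = -e1, e1_|e13 = e3, e3_|e13 = -e1, e2_|e23 = e3, e3_|e23 = -e2:
e1 coeff: -v2*b12 - v3*b13 = -(-3)*(-3) - (1)*(-1) = -8
e2 coeff: v1*b12 - v3*b23 = (-1)*(-3) - (1)*(-3) = 6
e3 coeff: v1*b13 + v2*b23 = (-1)*(-1) + (-3)*(-3) = 10
v _| B = -8*e1 + 6*e2 + 10*e3


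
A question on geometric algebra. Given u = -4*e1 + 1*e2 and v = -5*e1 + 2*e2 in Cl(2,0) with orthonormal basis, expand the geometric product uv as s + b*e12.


Expand: (-4*e1 + 1*e2)(-5*e1 + 2*e2)
= (-4)*(-5)*e1e1 + (-4)*2*e1e2 + 1*(-5)*e2e1 + 1*2*e2e2
Using e1^2 = e2^2 = 1, e2e1 = -e1e2:
Scalar part s = (-4)*(-5) + 1*2 = 20 + 2 = 22
Bivector part b = (-4)*2 - 1*(-5) = -8 - (-5) = -3
uv = 22 - 3*e12


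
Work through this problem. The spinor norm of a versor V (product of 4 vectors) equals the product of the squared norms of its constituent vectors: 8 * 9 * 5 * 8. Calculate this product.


Spinor norm N(V) = |v1|^2 * |v2|^2 * ... * |v4|^2
= 8 * 9 * 5 * 8
Running product: 8, 72, 360, 2880
N(V) = 2880


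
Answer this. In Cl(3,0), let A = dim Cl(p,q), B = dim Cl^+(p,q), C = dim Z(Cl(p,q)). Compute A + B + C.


n = 3 + 0 = 3
Total dim = 2^3 = 8
Even subalgebra dim = 2^2 = 4
n is odd, so center dim = 2
Sum = 8 + 4 + 2 = 14
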